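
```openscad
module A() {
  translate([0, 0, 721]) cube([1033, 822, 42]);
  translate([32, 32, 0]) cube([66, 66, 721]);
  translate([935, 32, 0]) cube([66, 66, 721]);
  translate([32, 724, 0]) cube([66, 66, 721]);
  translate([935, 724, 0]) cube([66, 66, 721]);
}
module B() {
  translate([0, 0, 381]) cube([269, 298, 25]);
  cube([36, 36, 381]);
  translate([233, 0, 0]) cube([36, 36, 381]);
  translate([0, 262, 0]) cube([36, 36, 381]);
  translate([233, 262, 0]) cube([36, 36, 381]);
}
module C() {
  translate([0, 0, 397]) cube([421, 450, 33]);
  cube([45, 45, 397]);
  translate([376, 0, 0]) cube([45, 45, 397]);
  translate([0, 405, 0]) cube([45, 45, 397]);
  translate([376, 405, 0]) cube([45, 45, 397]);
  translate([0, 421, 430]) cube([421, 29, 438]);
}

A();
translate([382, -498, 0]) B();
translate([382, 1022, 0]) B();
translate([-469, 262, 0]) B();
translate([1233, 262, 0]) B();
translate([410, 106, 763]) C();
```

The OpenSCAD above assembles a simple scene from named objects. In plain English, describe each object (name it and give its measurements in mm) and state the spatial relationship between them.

A is a table: top 1033 mm (x) × 822 mm (y), 42 mm thick, upper face at z = 763 mm, on four 66×66 mm square legs, each inset 32 mm from the nearest pair of top edges, running from z = 0 to the bottom of the top.

B is a simple wooden stool: a rectangular seat 269 mm (x) by 298 mm (y), 25 mm thick, top face at z = 406 mm, on four square legs, each 36×36 mm in cross-section. The legs rest on z = 0, each flush with a corner of the seat.

C is a chair. The seat is a 421×450×33 mm slab with its top at z = 430 mm, on four 45×45 mm corner legs (flush with the seat edges, standing on z = 0). A flat backrest 29 mm thick, 438 mm tall, spans the full seat width and rises from the seat top along its +y edge, rear face flush with the rear of the seat.

Four stools sit around the table at the −y, +y, −x, +x sides. The chair is on top of the table.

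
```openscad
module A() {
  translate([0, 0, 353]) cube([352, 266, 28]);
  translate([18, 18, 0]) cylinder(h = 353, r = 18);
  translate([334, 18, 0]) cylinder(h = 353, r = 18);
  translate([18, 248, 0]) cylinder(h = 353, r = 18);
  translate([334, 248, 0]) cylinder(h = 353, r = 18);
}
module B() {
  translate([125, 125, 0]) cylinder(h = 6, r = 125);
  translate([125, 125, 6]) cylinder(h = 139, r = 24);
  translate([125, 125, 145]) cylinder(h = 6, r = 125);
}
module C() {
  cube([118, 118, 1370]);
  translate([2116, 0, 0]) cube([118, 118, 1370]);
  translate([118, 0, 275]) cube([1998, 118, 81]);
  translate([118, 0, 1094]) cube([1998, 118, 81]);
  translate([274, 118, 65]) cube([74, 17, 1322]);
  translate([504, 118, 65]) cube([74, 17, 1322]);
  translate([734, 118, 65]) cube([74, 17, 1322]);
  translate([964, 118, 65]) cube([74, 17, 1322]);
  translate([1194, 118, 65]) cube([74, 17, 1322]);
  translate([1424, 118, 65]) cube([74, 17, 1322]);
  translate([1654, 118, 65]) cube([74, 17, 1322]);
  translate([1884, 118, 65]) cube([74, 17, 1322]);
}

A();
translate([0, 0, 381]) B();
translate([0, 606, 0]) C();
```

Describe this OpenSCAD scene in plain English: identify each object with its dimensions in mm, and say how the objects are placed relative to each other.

A is a four-legged stool. The seat is a 352×266×28 mm slab whose top surface is at z = 381 mm; four round legs, each 36 mm in diameter, run from the floor (z = 0) to the underside of the seat, each leg's axis is inset half a diameter from the nearest pair of seat edges (so the leg's bounding box is flush with the corner).

B is a spool: two coaxial disc flanges of radius 125 mm and thickness 6 mm, joined by a core cylinder of radius 24 mm and height 139 mm. The lower flange rests on z = 0 and the three cylinders share a vertical axis.

C is a fence section. Two 118×118 mm posts, 1370 mm tall, stand on the floor with a clear span of 1998 mm between their inner faces. Two horizontal rails of 118×81 mm section span the gap between the posts with their undersides at z = 275 mm and z = 1094 mm, flush with the posts' −y face. 8 pickets, each 74 mm wide, 17 mm thick and 1322 mm tall, are fixed to the +y face of the rails with their bottoms at z = 65 mm, evenly spaced across the span with equal gaps (rounded down to the nearest mm) at the −x end and between each pair — any rounding remainder accumulates at the +x end.

The spool is on top of the stool. The fence section is on the floor beside the stool on its +y side.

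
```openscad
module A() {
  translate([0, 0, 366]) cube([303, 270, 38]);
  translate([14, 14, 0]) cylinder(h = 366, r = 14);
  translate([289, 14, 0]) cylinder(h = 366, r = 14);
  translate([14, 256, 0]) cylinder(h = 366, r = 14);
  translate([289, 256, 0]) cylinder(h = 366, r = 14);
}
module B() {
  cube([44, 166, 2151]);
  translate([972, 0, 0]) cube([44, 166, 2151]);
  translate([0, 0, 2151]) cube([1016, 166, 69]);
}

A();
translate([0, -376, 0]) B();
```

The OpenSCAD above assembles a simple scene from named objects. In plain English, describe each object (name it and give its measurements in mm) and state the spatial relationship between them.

A is a simple wooden stool: a rectangular seat 303 mm (x) by 270 mm (y), 38 mm thick, top face at z = 404 mm, on four round legs, each 28 mm in diameter. The legs rest on z = 0, each leg's axis is inset half a diameter from the nearest pair of seat edges (so the leg's bounding box is flush with the corner).

B is a door frame. The clear opening is 928 mm wide and 2151 mm high. Two 44 mm wide jambs, 166 mm deep, stand either side of the opening from the floor to the top of the opening. A 69 mm thick head sits across the top of both jambs, spanning the full outside width of the frame.

The door frame is on the floor beside the stool on its −y side.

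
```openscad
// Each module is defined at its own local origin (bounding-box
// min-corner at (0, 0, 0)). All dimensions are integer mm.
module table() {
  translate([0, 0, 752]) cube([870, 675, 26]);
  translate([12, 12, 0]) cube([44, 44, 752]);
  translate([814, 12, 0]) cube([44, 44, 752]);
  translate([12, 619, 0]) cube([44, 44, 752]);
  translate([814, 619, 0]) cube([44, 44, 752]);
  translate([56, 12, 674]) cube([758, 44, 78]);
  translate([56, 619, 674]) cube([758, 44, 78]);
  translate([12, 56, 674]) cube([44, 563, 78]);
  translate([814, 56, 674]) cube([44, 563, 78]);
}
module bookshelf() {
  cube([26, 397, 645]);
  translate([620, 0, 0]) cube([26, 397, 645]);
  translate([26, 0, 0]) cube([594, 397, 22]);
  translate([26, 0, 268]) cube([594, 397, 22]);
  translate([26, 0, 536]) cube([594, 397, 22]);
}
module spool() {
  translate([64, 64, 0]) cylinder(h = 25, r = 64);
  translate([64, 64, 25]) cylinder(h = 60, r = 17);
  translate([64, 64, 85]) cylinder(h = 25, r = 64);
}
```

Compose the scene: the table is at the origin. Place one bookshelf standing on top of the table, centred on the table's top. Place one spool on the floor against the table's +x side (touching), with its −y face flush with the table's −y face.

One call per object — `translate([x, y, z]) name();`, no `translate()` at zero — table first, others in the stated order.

table();
translate([112, 139, 778]) bookshelf();
translate([870, 0, 0]) spool();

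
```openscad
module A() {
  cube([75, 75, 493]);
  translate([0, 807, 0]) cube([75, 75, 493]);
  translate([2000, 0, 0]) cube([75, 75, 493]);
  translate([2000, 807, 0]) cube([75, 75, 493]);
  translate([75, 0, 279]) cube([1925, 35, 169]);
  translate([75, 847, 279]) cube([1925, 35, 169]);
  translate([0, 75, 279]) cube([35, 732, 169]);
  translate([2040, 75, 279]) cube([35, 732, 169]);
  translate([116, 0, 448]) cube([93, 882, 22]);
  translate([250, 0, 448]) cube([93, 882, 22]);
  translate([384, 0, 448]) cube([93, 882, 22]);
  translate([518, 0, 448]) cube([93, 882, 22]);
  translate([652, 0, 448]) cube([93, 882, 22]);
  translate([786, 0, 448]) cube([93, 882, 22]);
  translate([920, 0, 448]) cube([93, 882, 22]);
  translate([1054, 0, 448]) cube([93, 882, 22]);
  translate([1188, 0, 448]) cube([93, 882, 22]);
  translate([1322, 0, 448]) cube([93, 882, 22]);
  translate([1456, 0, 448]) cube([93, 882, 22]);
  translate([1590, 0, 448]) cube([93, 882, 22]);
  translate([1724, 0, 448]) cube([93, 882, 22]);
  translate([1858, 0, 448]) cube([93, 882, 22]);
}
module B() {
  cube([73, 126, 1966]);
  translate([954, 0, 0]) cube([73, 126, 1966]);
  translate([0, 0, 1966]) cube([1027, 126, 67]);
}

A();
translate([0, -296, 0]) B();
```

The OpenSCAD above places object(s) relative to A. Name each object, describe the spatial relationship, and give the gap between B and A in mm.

A is a bed frame. B is a door frame. The door frame is on the floor beside the bed frame on its −y side. The gap between the door frame and the bed frame is 170 mm.

The door frame's nearest face is 170 mm from the bed frame's −y face.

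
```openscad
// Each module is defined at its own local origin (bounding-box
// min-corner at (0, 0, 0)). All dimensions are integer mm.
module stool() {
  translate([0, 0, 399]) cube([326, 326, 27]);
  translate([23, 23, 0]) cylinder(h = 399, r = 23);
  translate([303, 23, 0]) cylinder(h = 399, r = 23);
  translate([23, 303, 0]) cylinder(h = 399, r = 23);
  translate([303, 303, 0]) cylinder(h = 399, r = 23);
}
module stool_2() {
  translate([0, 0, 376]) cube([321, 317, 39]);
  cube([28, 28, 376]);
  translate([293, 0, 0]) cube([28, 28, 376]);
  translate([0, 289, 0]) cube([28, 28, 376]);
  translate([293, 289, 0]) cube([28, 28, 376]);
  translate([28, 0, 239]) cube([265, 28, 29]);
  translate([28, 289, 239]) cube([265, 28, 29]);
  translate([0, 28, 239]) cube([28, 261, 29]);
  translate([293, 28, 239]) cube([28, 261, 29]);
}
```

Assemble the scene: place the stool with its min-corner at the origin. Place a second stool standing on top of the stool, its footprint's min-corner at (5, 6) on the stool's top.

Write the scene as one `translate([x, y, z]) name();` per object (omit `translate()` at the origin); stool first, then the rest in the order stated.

stool();
translate([5, 6, 426]) stool_2();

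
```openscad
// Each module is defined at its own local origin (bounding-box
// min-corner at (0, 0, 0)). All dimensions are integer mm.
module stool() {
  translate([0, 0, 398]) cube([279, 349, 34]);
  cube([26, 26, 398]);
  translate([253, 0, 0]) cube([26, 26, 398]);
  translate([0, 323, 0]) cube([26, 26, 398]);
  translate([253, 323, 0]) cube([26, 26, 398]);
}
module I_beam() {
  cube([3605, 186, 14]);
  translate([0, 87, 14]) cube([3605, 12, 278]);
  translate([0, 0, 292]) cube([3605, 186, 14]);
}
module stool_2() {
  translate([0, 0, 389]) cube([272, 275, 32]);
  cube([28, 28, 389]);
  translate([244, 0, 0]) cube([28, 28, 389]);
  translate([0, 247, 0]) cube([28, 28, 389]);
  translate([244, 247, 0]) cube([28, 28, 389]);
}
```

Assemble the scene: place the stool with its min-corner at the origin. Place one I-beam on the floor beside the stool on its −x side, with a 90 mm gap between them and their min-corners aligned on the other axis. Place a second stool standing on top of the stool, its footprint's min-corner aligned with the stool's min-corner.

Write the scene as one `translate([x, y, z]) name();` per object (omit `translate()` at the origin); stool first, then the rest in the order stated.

stool();
translate([-3695, 0, 0]) I_beam();
translate([0, 0, 432]) stool_2();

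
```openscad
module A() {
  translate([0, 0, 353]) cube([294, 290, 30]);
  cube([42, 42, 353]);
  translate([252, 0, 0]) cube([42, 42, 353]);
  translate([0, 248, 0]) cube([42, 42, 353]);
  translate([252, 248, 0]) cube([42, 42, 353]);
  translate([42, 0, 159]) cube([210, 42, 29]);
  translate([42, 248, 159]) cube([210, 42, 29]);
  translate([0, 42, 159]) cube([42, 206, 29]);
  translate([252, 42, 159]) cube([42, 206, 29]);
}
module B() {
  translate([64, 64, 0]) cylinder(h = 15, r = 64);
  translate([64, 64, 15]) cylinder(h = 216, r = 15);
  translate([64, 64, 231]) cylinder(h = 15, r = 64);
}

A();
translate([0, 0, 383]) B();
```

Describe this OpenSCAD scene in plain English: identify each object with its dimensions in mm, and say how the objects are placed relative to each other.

A is a simple wooden stool: a rectangular seat 294 mm (x) by 290 mm (y), 30 mm thick, top face at z = 383 mm, on four square legs, each 42×42 mm in cross-section. The legs rest on z = 0, each flush with a corner of the seat. Four stretchers, 42 mm wide and 29 mm tall, connect adjacent legs with their undersides at z = 159 mm, each running between the inner faces of the legs it joins and aligned with the legs' outer faces on the other axis.

B is a spool: two coaxial disc flanges of radius 64 mm and thickness 15 mm, joined by a core cylinder of radius 15 mm and height 216 mm. The lower flange rests on z = 0 and the three cylinders share a vertical axis.

The spool is on top of the stool.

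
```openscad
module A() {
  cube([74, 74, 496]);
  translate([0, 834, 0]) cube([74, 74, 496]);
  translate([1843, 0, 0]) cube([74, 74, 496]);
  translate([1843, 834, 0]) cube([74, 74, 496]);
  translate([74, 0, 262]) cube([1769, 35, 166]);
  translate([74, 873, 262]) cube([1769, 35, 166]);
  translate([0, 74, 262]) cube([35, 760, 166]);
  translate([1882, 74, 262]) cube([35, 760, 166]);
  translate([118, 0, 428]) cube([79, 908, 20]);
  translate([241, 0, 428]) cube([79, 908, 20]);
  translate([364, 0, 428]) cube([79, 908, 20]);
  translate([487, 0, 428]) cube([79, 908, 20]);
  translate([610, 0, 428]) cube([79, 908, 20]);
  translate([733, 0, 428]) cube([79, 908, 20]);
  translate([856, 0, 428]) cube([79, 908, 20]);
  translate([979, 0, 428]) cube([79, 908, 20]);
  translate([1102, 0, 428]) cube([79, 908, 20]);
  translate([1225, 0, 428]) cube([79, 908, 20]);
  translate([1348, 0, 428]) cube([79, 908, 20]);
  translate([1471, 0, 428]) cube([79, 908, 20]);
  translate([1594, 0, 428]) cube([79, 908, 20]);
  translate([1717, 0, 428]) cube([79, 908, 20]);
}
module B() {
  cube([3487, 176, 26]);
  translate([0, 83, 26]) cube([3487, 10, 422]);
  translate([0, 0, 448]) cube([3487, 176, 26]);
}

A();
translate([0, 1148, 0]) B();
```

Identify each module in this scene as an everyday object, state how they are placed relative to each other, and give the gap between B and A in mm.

A is a bed frame. B is an I-beam. The I-beam is on the floor beside the bed frame on its +y side. The gap between the I-beam and the bed frame is 240 mm.

The I-beam's nearest face is 240 mm from the bed frame's +y face.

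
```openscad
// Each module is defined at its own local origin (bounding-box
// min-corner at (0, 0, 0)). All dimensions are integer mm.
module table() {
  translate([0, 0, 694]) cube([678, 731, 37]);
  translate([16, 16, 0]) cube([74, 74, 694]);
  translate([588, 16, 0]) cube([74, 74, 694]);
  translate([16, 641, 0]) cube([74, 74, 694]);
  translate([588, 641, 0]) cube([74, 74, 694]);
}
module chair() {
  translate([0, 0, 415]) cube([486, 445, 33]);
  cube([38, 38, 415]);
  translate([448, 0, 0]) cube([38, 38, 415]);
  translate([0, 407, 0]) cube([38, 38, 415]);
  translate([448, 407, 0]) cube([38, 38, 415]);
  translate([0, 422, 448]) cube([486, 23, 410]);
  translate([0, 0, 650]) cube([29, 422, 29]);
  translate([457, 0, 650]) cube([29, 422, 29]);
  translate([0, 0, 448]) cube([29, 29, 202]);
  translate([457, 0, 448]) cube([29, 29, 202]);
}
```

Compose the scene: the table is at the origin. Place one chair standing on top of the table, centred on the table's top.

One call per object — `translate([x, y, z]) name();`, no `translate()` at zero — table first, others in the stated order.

table();
translate([96, 143, 731]) chair();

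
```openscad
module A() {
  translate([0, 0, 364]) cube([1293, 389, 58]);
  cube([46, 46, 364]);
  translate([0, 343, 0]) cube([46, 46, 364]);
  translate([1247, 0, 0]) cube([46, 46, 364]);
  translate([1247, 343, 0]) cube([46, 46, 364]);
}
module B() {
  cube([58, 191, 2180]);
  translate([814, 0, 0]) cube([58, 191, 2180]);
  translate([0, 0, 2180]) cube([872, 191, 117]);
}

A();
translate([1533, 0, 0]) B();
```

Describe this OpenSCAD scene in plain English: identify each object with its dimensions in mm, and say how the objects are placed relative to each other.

A is a long wooden bench with a 1293 mm (x) × 389 mm (y) seat, 58 mm thick, its top surface 422 mm above the floor. Four 46 mm square legs at the seat corners, flush with the edges, run from z = 0 to the seat underside.

B is a door frame. The clear opening is 756 mm wide and 2180 mm high. Two 58 mm wide jambs, 191 mm deep, stand either side of the opening from the floor to the top of the opening. A 117 mm thick head sits across the top of both jambs, spanning the full outside width of the frame.

The door frame is on the floor beside the bench on its +x side.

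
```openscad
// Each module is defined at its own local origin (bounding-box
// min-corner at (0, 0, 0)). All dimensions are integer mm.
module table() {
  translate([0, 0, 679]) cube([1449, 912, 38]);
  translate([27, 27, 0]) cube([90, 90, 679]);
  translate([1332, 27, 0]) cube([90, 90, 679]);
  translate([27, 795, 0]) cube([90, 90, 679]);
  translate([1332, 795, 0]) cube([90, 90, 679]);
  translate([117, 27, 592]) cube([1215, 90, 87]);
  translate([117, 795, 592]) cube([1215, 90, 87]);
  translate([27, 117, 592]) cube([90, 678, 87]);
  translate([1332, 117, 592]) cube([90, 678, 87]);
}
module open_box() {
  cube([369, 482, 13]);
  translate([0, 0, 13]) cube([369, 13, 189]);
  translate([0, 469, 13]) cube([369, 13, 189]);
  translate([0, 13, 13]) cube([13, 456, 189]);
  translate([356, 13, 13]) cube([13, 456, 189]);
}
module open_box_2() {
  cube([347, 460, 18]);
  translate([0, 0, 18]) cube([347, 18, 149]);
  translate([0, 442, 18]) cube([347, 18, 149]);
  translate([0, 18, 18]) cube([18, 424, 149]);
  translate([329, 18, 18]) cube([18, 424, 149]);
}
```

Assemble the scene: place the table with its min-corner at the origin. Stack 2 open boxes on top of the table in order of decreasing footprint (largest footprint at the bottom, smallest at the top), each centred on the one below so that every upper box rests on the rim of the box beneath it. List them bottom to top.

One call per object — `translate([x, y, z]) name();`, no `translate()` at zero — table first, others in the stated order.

table();
translate([540, 215, 717]) open_box();
translate([551, 226, 919]) open_box_2();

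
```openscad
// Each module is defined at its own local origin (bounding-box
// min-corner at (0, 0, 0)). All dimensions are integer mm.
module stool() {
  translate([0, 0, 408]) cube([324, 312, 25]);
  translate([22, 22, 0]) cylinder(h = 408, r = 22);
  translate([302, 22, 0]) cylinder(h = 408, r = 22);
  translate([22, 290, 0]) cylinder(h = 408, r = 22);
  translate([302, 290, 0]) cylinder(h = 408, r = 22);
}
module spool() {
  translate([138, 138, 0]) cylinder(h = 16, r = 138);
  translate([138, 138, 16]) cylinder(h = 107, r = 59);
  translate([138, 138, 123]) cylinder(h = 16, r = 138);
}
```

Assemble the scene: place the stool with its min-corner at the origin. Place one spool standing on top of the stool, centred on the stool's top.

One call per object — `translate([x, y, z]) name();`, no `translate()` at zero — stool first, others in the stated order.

stool();
translate([24, 18, 433]) spool();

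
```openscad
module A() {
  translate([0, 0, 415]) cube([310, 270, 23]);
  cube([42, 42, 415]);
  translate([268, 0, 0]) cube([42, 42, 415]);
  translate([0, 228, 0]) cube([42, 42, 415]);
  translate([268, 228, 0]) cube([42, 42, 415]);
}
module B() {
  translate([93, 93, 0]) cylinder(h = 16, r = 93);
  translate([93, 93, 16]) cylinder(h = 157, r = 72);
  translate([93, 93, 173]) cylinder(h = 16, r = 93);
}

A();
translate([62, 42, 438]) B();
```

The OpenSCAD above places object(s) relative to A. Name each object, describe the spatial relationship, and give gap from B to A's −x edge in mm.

The spool's min-x is at 62; the stool's min-x is 0; gap = 62 mm.

A is a stool. B is a spool. The spool is on top of the stool, centred. The gap from the spool to the stool's −x edge is 62 mm.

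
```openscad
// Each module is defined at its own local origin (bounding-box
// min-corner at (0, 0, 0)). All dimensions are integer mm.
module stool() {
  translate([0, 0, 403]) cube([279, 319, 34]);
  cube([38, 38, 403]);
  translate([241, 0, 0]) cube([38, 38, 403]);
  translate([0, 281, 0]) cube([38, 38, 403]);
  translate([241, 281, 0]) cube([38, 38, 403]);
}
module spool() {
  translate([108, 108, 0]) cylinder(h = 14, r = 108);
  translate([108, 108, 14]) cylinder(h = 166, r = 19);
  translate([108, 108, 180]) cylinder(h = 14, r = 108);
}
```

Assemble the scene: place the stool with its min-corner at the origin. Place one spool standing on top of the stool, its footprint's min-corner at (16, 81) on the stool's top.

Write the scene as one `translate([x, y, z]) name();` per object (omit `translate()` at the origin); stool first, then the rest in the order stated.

stool();
translate([16, 81, 437]) spool();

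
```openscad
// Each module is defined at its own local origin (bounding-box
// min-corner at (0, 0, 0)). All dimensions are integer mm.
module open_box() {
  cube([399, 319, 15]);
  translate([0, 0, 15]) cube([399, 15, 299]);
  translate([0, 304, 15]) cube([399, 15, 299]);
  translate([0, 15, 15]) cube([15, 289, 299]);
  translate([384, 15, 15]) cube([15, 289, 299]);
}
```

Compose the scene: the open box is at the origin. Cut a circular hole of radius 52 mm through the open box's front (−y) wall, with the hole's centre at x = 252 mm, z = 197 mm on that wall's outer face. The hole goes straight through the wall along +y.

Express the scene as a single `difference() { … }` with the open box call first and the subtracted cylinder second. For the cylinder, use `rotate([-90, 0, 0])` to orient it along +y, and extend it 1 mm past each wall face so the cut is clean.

difference() {
  open_box();
  translate([252, -1, 197]) rotate([-90, 0, 0]) cylinder(h = 17, r = 52);
}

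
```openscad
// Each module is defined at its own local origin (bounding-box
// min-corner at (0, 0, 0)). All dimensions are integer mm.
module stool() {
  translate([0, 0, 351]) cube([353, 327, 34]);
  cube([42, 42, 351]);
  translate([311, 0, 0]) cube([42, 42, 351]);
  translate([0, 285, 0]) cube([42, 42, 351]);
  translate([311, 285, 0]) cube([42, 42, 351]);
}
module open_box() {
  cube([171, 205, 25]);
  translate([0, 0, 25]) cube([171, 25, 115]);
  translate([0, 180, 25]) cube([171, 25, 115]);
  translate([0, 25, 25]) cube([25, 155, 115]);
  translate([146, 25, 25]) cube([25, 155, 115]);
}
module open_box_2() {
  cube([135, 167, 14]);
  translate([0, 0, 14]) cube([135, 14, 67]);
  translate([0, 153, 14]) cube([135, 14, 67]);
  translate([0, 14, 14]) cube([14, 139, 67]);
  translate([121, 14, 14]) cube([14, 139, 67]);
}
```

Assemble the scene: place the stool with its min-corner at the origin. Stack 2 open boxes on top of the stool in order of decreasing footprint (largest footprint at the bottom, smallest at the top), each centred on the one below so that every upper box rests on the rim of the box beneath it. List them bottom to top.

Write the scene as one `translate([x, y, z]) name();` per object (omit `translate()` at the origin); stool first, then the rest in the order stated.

stool();
translate([91, 61, 385]) open_box();
translate([109, 80, 525]) open_box_2();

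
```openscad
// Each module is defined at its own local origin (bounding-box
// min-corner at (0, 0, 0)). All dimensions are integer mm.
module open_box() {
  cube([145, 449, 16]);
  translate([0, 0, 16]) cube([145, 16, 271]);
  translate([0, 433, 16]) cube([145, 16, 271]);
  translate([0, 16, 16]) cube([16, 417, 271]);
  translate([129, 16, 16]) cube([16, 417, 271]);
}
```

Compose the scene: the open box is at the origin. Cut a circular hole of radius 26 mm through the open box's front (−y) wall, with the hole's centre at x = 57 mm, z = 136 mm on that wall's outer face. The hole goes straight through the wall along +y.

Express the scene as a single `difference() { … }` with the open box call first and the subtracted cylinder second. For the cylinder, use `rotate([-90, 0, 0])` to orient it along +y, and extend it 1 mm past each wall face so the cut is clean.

difference() {
  open_box();
  translate([57, -1, 136]) rotate([-90, 0, 0]) cylinder(h = 18, r = 26);
}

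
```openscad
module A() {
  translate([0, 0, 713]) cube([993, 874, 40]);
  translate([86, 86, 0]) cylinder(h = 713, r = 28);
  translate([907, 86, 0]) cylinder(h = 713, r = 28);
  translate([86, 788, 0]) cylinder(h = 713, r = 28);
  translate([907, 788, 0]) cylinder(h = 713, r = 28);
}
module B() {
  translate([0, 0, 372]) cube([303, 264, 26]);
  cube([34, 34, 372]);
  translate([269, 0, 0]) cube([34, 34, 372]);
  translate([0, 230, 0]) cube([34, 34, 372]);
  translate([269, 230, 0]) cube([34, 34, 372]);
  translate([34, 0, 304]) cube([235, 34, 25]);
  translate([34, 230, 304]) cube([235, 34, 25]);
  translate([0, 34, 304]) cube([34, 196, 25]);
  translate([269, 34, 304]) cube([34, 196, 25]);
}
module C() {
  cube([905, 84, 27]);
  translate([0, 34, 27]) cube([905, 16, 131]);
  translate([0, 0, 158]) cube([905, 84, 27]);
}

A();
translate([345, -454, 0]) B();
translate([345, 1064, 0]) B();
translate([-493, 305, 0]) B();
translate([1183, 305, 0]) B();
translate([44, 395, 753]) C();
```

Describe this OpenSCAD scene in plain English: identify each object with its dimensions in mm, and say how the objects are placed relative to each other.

A is a rectangular dining table. The top is 993×874×40 mm with its upper surface at z = 753 mm. It stands on four round legs of 56 mm diameter, each leg's bounding box inset 58 mm from the nearest pair of top edges, running from the floor to the underside of the top.

B is a simple wooden stool: a rectangular seat 303 mm (x) by 264 mm (y), 26 mm thick, top face at z = 398 mm, on four square legs, each 34×34 mm in cross-section. The legs rest on z = 0, each flush with a corner of the seat. Four stretchers, 34 mm wide and 25 mm tall, connect adjacent legs with their undersides at z = 304 mm, each running between the inner faces of the legs it joins and aligned with the legs' outer faces on the other axis.

C is an I-beam lying along x, 905 mm long. Overall section height 185 mm. Two flanges 84 mm wide (y) and 27 mm thick, one on the floor and one at the top; a web 16 mm thick runs between them, centred on the flange width.

Four stools sit around the table at the −y, +y, −x, +x sides. The I-beam is on top of the table, centred.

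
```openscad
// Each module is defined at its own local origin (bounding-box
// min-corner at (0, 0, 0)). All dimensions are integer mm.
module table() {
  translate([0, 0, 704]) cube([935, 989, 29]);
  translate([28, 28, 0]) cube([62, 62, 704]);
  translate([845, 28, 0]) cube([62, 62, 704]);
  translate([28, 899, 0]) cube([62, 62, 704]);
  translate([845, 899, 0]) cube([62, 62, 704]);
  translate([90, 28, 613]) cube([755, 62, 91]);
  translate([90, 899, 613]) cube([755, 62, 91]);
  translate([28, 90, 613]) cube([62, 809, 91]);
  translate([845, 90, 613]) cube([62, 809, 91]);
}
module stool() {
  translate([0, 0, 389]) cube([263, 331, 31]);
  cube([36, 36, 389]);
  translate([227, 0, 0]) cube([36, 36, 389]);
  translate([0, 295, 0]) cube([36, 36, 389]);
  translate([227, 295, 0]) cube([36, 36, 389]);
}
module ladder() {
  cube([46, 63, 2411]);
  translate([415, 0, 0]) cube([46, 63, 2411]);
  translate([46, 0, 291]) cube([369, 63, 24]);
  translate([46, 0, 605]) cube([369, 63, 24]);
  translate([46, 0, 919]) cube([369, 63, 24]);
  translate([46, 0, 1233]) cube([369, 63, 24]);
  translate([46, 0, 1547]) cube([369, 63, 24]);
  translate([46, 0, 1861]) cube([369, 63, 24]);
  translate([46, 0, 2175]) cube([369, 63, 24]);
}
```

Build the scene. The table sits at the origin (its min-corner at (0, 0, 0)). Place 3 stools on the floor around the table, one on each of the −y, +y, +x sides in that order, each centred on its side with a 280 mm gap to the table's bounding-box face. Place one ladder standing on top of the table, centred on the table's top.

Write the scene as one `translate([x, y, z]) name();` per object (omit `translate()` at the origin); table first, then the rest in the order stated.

table();
translate([336, -611, 0]) stool();
translate([336, 1269, 0]) stool();
translate([1215, 329, 0]) stool();
translate([237, 463, 733]) ladder();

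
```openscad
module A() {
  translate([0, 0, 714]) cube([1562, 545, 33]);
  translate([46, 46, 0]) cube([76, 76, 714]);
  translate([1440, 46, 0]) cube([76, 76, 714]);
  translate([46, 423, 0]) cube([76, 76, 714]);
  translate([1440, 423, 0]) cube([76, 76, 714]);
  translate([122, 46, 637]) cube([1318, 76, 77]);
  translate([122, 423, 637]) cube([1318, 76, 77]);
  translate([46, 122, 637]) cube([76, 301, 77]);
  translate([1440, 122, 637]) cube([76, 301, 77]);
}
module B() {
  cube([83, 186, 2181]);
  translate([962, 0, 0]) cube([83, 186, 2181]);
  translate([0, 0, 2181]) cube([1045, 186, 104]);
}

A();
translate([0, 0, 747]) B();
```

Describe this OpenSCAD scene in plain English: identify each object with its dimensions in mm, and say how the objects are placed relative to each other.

A is a table: top 1562 mm (x) × 545 mm (y), 33 mm thick, upper face at z = 747 mm, on four 76×76 mm square legs, each inset 46 mm from the nearest pair of top edges, running from z = 0 to the bottom of the top. Four apron rails, 76 mm thick and 77 mm tall, run between adjacent legs with their top edges flush with the underside of the top and their outer faces flush with the legs' outer faces.

B is a rectangular door frame: two vertical jambs of 83×186 mm section, 2181 mm tall, with a clear opening 879 mm wide between their inner faces. A header 104 mm tall and 186 mm deep lies on top of the jambs and spans the full outside width.

The door frame is on top of the table.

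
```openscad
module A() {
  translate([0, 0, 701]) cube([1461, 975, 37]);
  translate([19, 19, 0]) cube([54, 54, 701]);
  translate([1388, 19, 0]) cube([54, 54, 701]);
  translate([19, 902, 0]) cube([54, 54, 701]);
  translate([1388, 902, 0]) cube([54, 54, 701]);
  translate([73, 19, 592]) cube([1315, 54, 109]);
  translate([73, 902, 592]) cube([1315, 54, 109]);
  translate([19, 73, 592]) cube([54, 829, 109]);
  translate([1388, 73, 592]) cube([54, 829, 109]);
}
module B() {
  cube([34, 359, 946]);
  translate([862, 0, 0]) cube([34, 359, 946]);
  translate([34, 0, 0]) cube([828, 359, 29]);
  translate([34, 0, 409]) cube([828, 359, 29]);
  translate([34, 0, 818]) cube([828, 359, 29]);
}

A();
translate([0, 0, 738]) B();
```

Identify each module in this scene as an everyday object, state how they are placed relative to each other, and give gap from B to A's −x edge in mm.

The bookshelf's min-x is at 0; the table's min-x is 0; gap = 0 mm.

A is a table. B is a bookshelf. The bookshelf is on top of the table. The gap from the bookshelf to the table's −x edge is 0 mm.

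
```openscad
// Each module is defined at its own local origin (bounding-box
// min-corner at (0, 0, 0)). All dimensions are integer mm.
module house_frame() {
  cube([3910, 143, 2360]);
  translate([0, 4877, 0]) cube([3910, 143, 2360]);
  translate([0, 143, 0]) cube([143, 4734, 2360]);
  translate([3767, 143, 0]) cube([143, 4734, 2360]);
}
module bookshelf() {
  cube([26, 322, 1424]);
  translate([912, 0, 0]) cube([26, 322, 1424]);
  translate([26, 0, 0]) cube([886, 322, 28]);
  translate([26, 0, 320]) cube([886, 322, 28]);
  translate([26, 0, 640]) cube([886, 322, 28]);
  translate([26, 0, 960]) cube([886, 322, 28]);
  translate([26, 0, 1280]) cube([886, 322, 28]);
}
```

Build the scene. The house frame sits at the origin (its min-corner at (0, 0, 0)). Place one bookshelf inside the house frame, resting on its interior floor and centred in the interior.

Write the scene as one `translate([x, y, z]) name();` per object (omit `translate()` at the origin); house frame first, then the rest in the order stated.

house_frame();
translate([1486, 2349, 0]) bookshelf();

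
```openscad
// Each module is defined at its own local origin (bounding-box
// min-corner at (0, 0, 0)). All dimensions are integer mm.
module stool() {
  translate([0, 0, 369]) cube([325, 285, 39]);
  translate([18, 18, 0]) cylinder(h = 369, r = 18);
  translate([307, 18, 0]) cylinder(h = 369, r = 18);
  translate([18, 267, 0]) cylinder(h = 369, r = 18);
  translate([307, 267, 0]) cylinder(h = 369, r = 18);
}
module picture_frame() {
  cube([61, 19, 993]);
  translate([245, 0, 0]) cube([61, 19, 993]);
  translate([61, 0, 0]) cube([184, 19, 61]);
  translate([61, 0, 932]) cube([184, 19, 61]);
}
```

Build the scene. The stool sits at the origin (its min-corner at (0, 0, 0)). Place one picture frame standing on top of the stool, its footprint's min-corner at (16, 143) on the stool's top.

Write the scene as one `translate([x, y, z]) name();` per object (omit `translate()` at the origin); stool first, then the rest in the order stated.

stool();
translate([16, 143, 408]) picture_frame();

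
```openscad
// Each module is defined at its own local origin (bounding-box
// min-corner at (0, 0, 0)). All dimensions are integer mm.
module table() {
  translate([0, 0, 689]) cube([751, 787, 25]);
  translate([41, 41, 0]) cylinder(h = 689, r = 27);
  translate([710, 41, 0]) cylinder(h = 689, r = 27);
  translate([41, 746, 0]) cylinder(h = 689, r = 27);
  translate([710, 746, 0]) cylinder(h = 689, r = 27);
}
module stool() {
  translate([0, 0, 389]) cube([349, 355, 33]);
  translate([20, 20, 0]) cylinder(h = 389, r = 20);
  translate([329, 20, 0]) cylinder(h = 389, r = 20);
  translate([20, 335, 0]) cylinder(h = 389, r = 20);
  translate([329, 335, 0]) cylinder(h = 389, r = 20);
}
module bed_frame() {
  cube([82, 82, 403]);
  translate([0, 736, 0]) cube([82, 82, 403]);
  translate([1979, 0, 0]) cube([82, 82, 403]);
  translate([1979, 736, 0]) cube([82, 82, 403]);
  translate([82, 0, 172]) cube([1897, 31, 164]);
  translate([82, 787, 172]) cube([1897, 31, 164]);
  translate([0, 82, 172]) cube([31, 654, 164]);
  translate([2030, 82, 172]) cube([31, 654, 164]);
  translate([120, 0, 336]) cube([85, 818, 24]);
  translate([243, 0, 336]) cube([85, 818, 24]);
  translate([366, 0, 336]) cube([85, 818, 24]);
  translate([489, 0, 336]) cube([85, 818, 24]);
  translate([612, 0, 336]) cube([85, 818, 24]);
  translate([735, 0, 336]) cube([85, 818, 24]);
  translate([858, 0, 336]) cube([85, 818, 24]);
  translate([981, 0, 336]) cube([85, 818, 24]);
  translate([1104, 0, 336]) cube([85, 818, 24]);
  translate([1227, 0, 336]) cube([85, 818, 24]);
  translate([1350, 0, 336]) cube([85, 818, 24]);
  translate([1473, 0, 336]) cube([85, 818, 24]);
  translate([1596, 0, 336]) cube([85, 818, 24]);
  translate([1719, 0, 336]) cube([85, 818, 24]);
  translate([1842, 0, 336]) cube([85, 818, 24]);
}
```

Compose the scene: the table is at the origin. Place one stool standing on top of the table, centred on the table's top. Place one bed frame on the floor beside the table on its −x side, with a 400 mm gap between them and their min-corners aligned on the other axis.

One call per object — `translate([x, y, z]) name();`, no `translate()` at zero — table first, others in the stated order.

table();
translate([201, 216, 714]) stool();
translate([-2461, 0, 0]) bed_frame();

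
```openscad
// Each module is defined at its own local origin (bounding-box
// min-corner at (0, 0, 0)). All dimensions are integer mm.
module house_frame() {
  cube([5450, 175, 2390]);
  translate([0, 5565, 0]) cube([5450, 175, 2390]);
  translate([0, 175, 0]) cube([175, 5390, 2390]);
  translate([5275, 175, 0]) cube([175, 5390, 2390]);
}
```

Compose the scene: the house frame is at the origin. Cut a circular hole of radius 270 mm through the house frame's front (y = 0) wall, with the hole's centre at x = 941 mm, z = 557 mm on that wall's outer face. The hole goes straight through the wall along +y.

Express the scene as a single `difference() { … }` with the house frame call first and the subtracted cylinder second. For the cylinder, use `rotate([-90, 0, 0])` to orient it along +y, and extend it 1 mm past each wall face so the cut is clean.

difference() {
  house_frame();
  translate([941, -1, 557]) rotate([-90, 0, 0]) cylinder(h = 177, r = 270);
}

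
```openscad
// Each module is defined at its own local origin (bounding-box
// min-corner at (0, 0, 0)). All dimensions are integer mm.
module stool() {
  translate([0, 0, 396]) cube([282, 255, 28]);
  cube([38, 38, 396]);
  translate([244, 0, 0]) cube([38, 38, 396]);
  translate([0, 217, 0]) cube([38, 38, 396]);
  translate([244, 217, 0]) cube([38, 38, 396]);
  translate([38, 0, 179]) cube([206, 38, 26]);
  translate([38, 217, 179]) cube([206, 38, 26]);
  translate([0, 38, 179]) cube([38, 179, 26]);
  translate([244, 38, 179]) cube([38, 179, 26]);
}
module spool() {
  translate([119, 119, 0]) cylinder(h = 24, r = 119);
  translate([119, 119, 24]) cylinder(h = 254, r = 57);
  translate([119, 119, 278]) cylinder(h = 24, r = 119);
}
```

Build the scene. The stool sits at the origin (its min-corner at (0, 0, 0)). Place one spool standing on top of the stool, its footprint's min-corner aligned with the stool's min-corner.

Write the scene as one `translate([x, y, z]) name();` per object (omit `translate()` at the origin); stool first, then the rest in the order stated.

stool();
translate([0, 0, 424]) spool();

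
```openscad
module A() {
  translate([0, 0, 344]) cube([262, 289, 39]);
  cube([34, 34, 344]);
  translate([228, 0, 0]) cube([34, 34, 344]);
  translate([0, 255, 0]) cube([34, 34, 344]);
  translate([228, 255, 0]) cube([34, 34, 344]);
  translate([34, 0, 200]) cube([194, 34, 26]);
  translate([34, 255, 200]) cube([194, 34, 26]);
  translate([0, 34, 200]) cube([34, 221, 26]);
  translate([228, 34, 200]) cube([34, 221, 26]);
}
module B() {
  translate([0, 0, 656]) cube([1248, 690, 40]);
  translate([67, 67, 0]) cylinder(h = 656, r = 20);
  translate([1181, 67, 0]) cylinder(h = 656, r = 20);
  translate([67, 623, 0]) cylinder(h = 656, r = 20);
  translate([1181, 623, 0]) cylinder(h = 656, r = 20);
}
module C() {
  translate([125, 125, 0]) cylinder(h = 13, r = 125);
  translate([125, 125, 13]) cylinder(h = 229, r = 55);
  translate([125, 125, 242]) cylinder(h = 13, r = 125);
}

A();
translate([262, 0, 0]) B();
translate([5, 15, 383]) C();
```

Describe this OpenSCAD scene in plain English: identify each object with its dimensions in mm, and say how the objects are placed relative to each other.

A is a simple wooden stool: a rectangular seat 262 mm (x) by 289 mm (y), 39 mm thick, top face at z = 383 mm, on four square legs, each 34×34 mm in cross-section. The legs rest on z = 0, each flush with a corner of the seat. Four stretchers, 34 mm wide and 26 mm tall, connect adjacent legs with their undersides at z = 200 mm, each running between the inner faces of the legs it joins and aligned with the legs' outer faces on the other axis.

B is a rectangular dining table. The top is 1248×690×40 mm with its upper surface at z = 696 mm. It stands on four round legs of 40 mm diameter, each leg's bounding box inset 47 mm from the nearest pair of top edges, running from the floor to the underside of the top.

C is a spool: two coaxial disc flanges of radius 125 mm and thickness 13 mm, joined by a core cylinder of radius 55 mm and height 229 mm. The lower flange rests on z = 0 and the three cylinders share a vertical axis.

The table is against the stool's +x side, with their −y faces flush. The spool is on top of the stool.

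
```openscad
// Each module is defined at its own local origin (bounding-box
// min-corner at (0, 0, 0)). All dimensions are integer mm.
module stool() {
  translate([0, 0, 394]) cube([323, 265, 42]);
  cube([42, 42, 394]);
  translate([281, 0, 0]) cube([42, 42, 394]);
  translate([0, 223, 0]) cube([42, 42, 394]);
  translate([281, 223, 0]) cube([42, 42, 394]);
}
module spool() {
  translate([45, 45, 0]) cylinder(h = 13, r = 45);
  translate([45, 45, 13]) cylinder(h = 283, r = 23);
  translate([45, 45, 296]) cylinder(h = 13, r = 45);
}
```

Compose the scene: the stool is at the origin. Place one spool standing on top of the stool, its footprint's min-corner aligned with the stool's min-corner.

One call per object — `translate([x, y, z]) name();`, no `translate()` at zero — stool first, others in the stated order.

stool();
translate([0, 0, 436]) spool();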